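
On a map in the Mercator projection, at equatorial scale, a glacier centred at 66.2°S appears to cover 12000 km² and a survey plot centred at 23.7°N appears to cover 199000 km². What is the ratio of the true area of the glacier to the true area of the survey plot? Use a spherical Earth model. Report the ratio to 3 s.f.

0.0117

Mercator's areal exaggeration is sec²φ; hence true area = (apparent area) · cos²φ.
True area of glacier: 12000 × cos²(66.2°) = 12000 × 0.1628 = 1954 km².
True area of survey plot: 199000 × cos²(23.7°) = 199000 × 0.8384 = 166800 km².
Ratio = 1954 / 166800 ≈ 0.0117.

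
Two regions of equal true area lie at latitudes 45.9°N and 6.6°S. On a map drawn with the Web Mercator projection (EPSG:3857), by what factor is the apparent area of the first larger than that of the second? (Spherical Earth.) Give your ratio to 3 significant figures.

On Mercator, area is exaggerated by sec²φ = 1/cos²φ.
At 45.9°: sec²(45.9°) = 1/0.6959² = 2.065.
At 6.6°: sec²(6.6°) = 1/0.9934² = 1.013.
Ratio = 2.065/1.013 = cos²(6.6°)/cos²(45.9°) ≈ 2.04.

2.04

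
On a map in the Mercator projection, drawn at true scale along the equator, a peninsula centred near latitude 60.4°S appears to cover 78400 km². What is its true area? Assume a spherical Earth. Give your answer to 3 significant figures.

Mercator is conformal, so the point scale is isotropic: h = k = sec φ = 1/cos φ.
Areal scale = k² = sec²φ = 1/cos²(60.4°) = 1/0.4939² = 4.099.
True area = apparent / (areal scale) = 78400 / 4.099 ≈ 19100 km².

19100 km²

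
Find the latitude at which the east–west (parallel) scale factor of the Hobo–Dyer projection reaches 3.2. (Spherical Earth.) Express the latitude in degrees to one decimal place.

Hobo–Dyer is a cylindrical equal-area projection with standard parallels at ±37.5°. Cylindrical equal-area (φ₀ = 37.5°): h = cos φ / cos 37.5° along meridians, k = cos 37.5° / cos φ along parallels; h·k = 1.
k = cos φ₀ / cos φ = 3.2  ⇒  cos φ = cos 37.5° / 3.2 = 0.2479.
φ = arccos(0.2479) ≈ 75.6°.

75.6°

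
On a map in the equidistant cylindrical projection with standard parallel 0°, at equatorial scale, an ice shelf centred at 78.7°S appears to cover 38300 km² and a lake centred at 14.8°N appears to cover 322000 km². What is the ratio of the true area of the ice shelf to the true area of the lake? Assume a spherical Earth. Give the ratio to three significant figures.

0.0241

Plate carrée has h = 1 and k = sec φ, giving areal scale sec φ; true area = (apparent area) · cos φ.
True area of ice shelf: 38300 × cos(78.7°) = 38300 × 0.1959 = 7505 km².
True area of lake: 322000 × cos(14.8°) = 322000 × 0.9668 = 311300 km².
Ratio = 7505 / 311300 ≈ 0.0241.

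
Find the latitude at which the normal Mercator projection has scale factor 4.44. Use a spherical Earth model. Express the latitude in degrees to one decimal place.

77.0°

Mercator scale is k = sec φ = 1/cos φ.
1/cos φ = 4.44  ⇒  cos φ = 0.2252  ⇒  φ = arccos(0.2252) ≈ 77.0°.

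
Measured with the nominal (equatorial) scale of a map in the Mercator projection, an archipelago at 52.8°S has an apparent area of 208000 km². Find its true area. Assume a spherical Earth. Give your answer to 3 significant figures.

For Mercator, h = k = sec φ (a conformal cylindrical projection has a single point scale, 1/cos φ).
Areal scale = k² = sec²φ = 1/cos²(52.8°) = 1/0.6046² = 2.736.
True area = apparent / (areal scale) = 208000 / 2.736 ≈ 76000 km².

76000 km²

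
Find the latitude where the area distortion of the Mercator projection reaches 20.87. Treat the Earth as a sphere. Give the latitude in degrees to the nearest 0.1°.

Mercator areal scale is sec²φ.
sec²φ = 20.87  ⇒  cos²φ = 0.04792  ⇒  cos φ = 0.2189.
φ = arccos(0.2189) ≈ 77.4°.

77.4°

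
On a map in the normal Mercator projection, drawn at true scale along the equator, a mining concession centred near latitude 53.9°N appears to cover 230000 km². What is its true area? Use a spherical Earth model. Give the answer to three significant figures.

Mercator is conformal, so the point scale is isotropic: h = k = sec φ = 1/cos φ.
Areal scale = k² = sec²φ = 1/cos²(53.9°) = 1/0.5892² = 2.881.
True area = apparent / (areal scale) = 230000 / 2.881 ≈ 79800 km².

79800 km²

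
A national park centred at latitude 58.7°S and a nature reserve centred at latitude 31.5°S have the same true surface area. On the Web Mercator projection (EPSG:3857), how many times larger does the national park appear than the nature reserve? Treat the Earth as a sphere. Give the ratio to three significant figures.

2.69

Mercator areal scale is sec²φ.
At 58.7°: sec²(58.7°) = 1/0.5195² = 3.705.
At 31.5°: sec²(31.5°) = 1/0.8526² = 1.376.
Ratio = 3.705/1.376 = cos²(31.5°)/cos²(58.7°) ≈ 2.69.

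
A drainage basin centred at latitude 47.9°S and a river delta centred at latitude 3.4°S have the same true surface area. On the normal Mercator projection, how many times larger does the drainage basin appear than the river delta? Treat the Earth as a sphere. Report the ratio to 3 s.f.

Mercator is conformal with k = sec φ, so areal scale = k² = sec²φ.
At 47.9°: sec²(47.9°) = 1/0.6704² = 2.225.
At 3.4°: sec²(3.4°) = 1/0.9982² = 1.004.
Ratio = 2.225/1.004 = cos²(3.4°)/cos²(47.9°) ≈ 2.22.

2.22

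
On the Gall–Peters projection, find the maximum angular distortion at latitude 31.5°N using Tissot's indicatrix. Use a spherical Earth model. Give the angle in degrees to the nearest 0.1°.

21.3°

Gall–Peters is a cylindrical equal-area projection with standard parallels at ±45°. Cylindrical equal-area (φ₀ = 45°): h = cos φ / cos 45° along meridians, k = cos 45° / cos φ along parallels; h·k = 1.
At 31.5°: h = 1.206, k = 0.8293; principal scales a = 1.206, b = 0.8293.
sin(ω/2) = (a − b)/(a + b) = 0.3765/2.035 = 0.1850, so ω = 2 arcsin(0.1850) ≈ 21.3°.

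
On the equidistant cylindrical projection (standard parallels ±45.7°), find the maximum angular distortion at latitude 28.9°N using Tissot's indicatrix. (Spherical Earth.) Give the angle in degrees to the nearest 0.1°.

The equidistant cylindrical projection with φ₀ = 45.7° has h = 1 (meridians true) and k = cos φ₀ / cos φ along parallels.
At 28.9°: h = 1.000, k = 0.7978; principal scales a = 1.000, b = 0.7978.
sin(ω/2) = (a − b)/(a + b) = 0.2022/1.798 = 0.1125, so ω = 2 arcsin(0.1125) ≈ 12.9°.

12.9°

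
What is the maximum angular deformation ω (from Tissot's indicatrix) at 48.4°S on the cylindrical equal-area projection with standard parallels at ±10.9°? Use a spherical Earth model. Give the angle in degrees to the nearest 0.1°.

43.7°

For cylindrical equal-area with standard parallel φ₀, h = cos φ / cos φ₀ and k = cos φ₀ / cos φ, so h·k = 1.
At 48.4°: h = 0.6761, k = 1.479; principal scales a = 1.479, b = 0.6761.
sin(ω/2) = (a − b)/(a + b) = 0.8029/2.155 = 0.3725, so ω = 2 arcsin(0.3725) ≈ 43.7°.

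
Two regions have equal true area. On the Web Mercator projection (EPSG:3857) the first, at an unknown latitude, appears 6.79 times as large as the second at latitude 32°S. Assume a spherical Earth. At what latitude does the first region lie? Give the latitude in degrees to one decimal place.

For equal true areas on Mercator, apparent areas scale as sec²φ, so the ratio is cos²φ₂ / cos²φ₁.
cos²φ₂ / cos²φ₁ = 6.79  ⇒  cos φ₁ = cos 32° / √6.79 = 0.8480/2.606 = 0.3255.
φ₁ = arccos(0.3255) ≈ 71.0°.

71.0°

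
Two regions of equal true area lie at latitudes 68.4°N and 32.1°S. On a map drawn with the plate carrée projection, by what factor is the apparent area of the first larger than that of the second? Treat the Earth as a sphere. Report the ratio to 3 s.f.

2.30

For the equirectangular projection with φ₀ = 0 (plate carrée), h = 1 along meridians and k = sec φ along parallels.
Areal scale at 68.4°: h·k = 1.000 × 2.716 = 2.716.
Areal scale at 32.1°: h·k = 1.000 × 1.180 = 1.180.
Ratio = 2.716/1.180 ≈ 2.30.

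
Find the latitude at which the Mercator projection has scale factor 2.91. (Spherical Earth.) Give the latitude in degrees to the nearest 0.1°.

69.9°

Mercator scale is k = sec φ = 1/cos φ.
1/cos φ = 2.91  ⇒  cos φ = 0.3436  ⇒  φ = arccos(0.3436) ≈ 69.9°.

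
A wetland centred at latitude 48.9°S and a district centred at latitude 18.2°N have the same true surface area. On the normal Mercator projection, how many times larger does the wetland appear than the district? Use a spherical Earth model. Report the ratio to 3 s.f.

2.09

On Mercator, area is exaggerated by sec²φ = 1/cos²φ.
At 48.9°: sec²(48.9°) = 1/0.6574² = 2.314.
At 18.2°: sec²(18.2°) = 1/0.9500² = 1.108.
Ratio = 2.314/1.108 = cos²(18.2°)/cos²(48.9°) ≈ 2.09.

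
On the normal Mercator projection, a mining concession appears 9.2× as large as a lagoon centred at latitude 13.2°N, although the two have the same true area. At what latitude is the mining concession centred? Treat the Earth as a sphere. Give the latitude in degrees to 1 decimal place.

71.3°

Mercator areal scale is sec²φ, so apparent-area ratio = sec²φ₁ / sec²φ₂ = cos²φ₂ / cos²φ₁.
cos²φ₂ / cos²φ₁ = 9.2  ⇒  cos φ₁ = cos 13.2° / √9.2 = 0.9736/3.033 = 0.3210.
φ₁ = arccos(0.3210) ≈ 71.3°.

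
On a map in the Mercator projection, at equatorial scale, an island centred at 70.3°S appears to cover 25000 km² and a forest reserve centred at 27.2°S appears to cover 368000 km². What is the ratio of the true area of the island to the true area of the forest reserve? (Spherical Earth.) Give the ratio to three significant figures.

On Mercator the areal scale is sec²φ, so true area = apparent × cos²φ.
True area of island: 25000 × cos²(70.3°) = 25000 × 0.1136 = 2841 km².
True area of forest reserve: 368000 × cos²(27.2°) = 368000 × 0.7911 = 291100 km².
Ratio = 2841 / 291100 ≈ 0.00976.

0.00976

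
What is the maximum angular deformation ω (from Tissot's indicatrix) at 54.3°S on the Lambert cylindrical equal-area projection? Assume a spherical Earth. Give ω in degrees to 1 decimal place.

The Lambert cylindrical equal-area projection is the cylindrical equal-area projection with its standard parallel at the equator (φ₀ = 0). A cylindrical equal-area projection with standard parallel φ₀ has meridian scale h = cos φ / cos φ₀ and parallel scale k = cos φ₀ / cos φ (so areas are preserved, h·k = 1).
At 54.3°: h = 0.5835, k = 1.714; principal scales a = 1.714, b = 0.5835.
sin(ω/2) = (a − b)/(a + b) = 1.130/2.297 = 0.4920, so ω = 2 arcsin(0.4920) ≈ 58.9°.

58.9°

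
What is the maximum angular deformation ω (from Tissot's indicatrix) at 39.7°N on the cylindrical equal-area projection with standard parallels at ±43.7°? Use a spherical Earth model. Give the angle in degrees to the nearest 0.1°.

For cylindrical equal-area with standard parallel φ₀, h = cos φ / cos φ₀ and k = cos φ₀ / cos φ, so h·k = 1.
At 39.7°: h = 1.064, k = 0.9397; principal scales a = 1.064, b = 0.9397.
sin(ω/2) = (a − b)/(a + b) = 0.1246/2.004 = 0.06217, so ω = 2 arcsin(0.06217) ≈ 7.1°.

7.1°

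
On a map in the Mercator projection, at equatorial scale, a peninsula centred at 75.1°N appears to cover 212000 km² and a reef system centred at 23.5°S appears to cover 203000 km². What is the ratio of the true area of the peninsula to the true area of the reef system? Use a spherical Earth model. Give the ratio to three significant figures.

0.0821

Mercator's areal exaggeration is sec²φ; hence true area = (apparent area) · cos²φ.
True area of peninsula: 212000 × cos²(75.1°) = 212000 × 0.06612 = 14020 km².
True area of reef system: 203000 × cos²(23.5°) = 203000 × 0.8410 = 170700 km².
Ratio = 14020 / 170700 ≈ 0.0821.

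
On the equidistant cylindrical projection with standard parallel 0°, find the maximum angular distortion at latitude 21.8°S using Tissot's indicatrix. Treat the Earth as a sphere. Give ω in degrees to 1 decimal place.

In the plate carrée (x = Rλ, y = Rφ), meridians are true-scale (h = 1) and parallels are stretched by k = sec φ.
At 21.8°: h = 1.000, k = 1.077; principal scales a = 1.077, b = 1.000.
sin(ω/2) = (a − b)/(a + b) = 0.07702/2.077 = 0.03708, so ω = 2 arcsin(0.03708) ≈ 4.3°.

4.3°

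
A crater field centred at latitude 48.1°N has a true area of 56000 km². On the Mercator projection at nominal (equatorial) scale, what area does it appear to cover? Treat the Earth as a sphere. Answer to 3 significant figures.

126000 km²

Mercator is conformal, so the point scale is isotropic: h = k = sec φ = 1/cos φ.
Areal scale = k² = sec²φ = 1/cos²(48.1°) = 1/0.6678² = 2.242.
Apparent area = 56000 × 2.242 ≈ 126000 km².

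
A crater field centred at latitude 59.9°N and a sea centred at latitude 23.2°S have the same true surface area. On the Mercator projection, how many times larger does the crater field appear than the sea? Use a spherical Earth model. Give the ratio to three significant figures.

3.36

On Mercator, area is exaggerated by sec²φ = 1/cos²φ.
At 59.9°: sec²(59.9°) = 1/0.5015² = 3.976.
At 23.2°: sec²(23.2°) = 1/0.9191² = 1.184.
Ratio = 3.976/1.184 = cos²(23.2°)/cos²(59.9°) ≈ 3.36.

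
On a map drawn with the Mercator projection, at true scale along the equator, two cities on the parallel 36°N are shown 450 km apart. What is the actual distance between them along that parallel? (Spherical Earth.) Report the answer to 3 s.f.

Mercator is conformal, so the point scale is isotropic: h = k = sec φ = 1/cos φ.
Along the parallel at 36°, map distances are exaggerated by k = sec 36° = 1.236.
True distance = 450 / 1.236 = 450 × cos 36° ≈ 364 km.

364 km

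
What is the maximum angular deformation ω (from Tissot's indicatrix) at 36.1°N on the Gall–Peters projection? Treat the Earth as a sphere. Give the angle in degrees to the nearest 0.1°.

Gall–Peters is a cylindrical equal-area projection with standard parallels at ±45°. A cylindrical equal-area projection with standard parallel φ₀ has meridian scale h = cos φ / cos φ₀ and parallel scale k = cos φ₀ / cos φ (so areas are preserved, h·k = 1).
At 36.1°: h = 1.143, k = 0.8751; principal scales a = 1.143, b = 0.8751.
sin(ω/2) = (a − b)/(a + b) = 0.2675/2.018 = 0.1326, so ω = 2 arcsin(0.1326) ≈ 15.2°.

15.2°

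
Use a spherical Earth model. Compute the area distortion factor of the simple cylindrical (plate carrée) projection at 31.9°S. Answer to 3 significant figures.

Plate carrée maps x = Rλ, y = Rφ. The meridian scale is h = 1 and the parallel scale is k = 1/cos φ = sec φ.
Areal scale = h·k = 1 × sec φ; at 31.9°, h = 1.000, k = 1.178, so h·k = 1.178.

1.18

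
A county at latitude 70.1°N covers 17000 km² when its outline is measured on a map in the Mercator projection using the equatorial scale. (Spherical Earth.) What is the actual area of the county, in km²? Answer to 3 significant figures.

For Mercator, h = k = sec φ (a conformal cylindrical projection has a single point scale, 1/cos φ).
Areal scale = k² = sec²φ = 1/cos²(70.1°) = 1/0.3404² = 8.631.
True area = apparent / (areal scale) = 17000 / 8.631 ≈ 1970 km².

1970 km²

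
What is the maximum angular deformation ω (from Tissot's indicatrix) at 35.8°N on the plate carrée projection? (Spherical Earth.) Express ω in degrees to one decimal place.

In the plate carrée (x = Rλ, y = Rφ), meridians are true-scale (h = 1) and parallels are stretched by k = sec φ.
At 35.8°: h = 1.000, k = 1.233; principal scales a = 1.233, b = 1.000.
sin(ω/2) = (a − b)/(a + b) = 0.2329/2.233 = 0.1043, so ω = 2 arcsin(0.1043) ≈ 12.0°.

12.0°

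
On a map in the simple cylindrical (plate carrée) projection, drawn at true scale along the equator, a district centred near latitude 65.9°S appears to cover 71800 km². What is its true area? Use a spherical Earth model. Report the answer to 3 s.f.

29300 km²

Plate carrée maps x = Rλ, y = Rφ. The meridian scale is h = 1 and the parallel scale is k = 1/cos φ = sec φ.
Areal scale = h·k = 1 × sec φ; at 65.9°, h = 1.000, k = 2.449, so h·k = 2.449.
True area = apparent / (areal scale) = 71800 / 2.449 ≈ 29300 km².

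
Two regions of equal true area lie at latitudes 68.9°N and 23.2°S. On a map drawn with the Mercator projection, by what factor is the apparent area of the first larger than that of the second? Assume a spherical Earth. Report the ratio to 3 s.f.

6.52

Mercator is conformal with k = sec φ, so areal scale = k² = sec²φ.
At 68.9°: sec²(68.9°) = 1/0.3600² = 7.716.
At 23.2°: sec²(23.2°) = 1/0.9191² = 1.184.
Ratio = 7.716/1.184 = cos²(23.2°)/cos²(68.9°) ≈ 6.52.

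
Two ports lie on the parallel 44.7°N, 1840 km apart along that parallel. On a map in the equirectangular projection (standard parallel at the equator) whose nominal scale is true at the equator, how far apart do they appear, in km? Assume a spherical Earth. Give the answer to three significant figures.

In the plate carrée (x = Rλ, y = Rφ), meridians are true-scale (h = 1) and parallels are stretched by k = sec φ.
Along the parallel, k = sec 44.7° = 1/0.7108 = 1.407.
Map distance = 1840 × 1.407 ≈ 2590 km.

2590 km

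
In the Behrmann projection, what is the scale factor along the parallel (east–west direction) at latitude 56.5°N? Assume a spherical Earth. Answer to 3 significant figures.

The Behrmann projection is cylindrical equal-area with φ₀ = 30°. Cylindrical equal-area (φ₀ = 30°): h = cos φ / cos 30° along meridians, k = cos 30° / cos φ along parallels; h·k = 1.
k = cos 30° / cos 56.5° = 0.8660/0.5519 = 1.569.

1.57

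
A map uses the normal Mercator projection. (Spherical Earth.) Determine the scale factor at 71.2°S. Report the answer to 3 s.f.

For Mercator, h = k = sec φ (a conformal cylindrical projection has a single point scale, 1/cos φ).
k = 1/cos 71.2° = 1/0.3223 = 3.103.

3.10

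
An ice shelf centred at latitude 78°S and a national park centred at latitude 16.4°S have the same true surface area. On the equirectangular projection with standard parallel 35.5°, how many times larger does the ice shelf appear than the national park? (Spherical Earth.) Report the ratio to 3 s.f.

4.61

With standard parallel φ₀ = 35.5°, the equirectangular projection gives x = Rλ cos φ₀, y = Rφ, so h = 1 and k = cos 35.5° / cos φ.
Areal scale at 78°: h·k = 1.000 × 3.916 = 3.916.
Areal scale at 16.4°: h·k = 1.000 × 0.8486 = 0.8486.
Ratio = 3.916/0.8486 ≈ 4.61.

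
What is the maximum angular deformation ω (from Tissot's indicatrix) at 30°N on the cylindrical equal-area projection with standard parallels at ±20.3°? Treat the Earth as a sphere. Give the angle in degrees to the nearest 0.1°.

9.1°

Cylindrical equal-area (φ₀ = 20.3°): h = cos φ / cos 20.3° along meridians, k = cos 20.3° / cos φ along parallels; h·k = 1.
At 30°: h = 0.9234, k = 1.083; principal scales a = 1.083, b = 0.9234.
sin(ω/2) = (a − b)/(a + b) = 0.1596/2.006 = 0.07955, so ω = 2 arcsin(0.07955) ≈ 9.1°.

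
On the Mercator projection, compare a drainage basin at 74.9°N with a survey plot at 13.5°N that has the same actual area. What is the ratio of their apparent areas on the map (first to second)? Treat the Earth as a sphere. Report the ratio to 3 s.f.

Mercator is conformal with k = sec φ, so areal scale = k² = sec²φ.
At 74.9°: sec²(74.9°) = 1/0.2605² = 14.74.
At 13.5°: sec²(13.5°) = 1/0.9724² = 1.058.
Ratio = 14.74/1.058 = cos²(13.5°)/cos²(74.9°) ≈ 13.9.

13.9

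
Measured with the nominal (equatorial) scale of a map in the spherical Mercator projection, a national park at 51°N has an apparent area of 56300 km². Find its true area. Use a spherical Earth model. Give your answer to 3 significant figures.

22300 km²

The Mercator projection is conformal; its linear scale factor is the same in every direction and equals sec φ = 1/cos φ.
Areal scale = k² = sec²φ = 1/cos²(51°) = 1/0.6293² = 2.525.
True area = apparent / (areal scale) = 56300 / 2.525 ≈ 22300 km².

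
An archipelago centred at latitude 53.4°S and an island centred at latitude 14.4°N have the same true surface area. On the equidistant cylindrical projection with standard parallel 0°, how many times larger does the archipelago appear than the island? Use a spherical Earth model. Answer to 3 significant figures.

In the plate carrée (x = Rλ, y = Rφ), meridians are true-scale (h = 1) and parallels are stretched by k = sec φ.
Areal scale at 53.4°: h·k = 1.000 × 1.677 = 1.677.
Areal scale at 14.4°: h·k = 1.000 × 1.032 = 1.032.
Ratio = 1.677/1.032 ≈ 1.62.

1.62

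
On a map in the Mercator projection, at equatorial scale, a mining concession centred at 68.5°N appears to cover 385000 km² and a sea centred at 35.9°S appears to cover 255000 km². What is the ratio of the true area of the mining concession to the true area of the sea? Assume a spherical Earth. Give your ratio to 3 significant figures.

0.309

Since Mercator area scale is 1/cos²φ, the true area equals the apparent area multiplied by cos²φ.
True area of mining concession: 385000 × cos²(68.5°) = 385000 × 0.1343 = 51710 km².
True area of sea: 255000 × cos²(35.9°) = 255000 × 0.6562 = 167300 km².
Ratio = 51710 / 167300 ≈ 0.309.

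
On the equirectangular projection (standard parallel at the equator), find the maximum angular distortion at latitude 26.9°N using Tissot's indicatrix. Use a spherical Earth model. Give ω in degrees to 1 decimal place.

6.6°

Plate carrée maps x = Rλ, y = Rφ. The meridian scale is h = 1 and the parallel scale is k = 1/cos φ = sec φ.
At 26.9°: h = 1.000, k = 1.121; principal scales a = 1.121, b = 1.000.
sin(ω/2) = (a − b)/(a + b) = 0.1213/2.121 = 0.05720, so ω = 2 arcsin(0.05720) ≈ 6.6°.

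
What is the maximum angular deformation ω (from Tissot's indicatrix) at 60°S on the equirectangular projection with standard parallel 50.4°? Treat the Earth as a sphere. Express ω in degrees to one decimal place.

13.9°

The equidistant cylindrical projection with φ₀ = 50.4° has h = 1 (meridians true) and k = cos φ₀ / cos φ along parallels.
At 60°: h = 1.000, k = 1.275; principal scales a = 1.275, b = 1.000.
sin(ω/2) = (a − b)/(a + b) = 0.2748/2.275 = 0.1208, so ω = 2 arcsin(0.1208) ≈ 13.9°.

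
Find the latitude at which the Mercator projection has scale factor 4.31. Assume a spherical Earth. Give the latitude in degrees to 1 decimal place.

Mercator scale is k = sec φ = 1/cos φ.
1/cos φ = 4.31  ⇒  cos φ = 0.2320  ⇒  φ = arccos(0.2320) ≈ 76.6°.

76.6°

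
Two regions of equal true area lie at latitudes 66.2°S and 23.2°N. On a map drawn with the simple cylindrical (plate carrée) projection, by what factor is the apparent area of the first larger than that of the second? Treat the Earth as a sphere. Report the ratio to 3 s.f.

For the equirectangular projection with φ₀ = 0 (plate carrée), h = 1 along meridians and k = sec φ along parallels.
Areal scale at 66.2°: h·k = 1.000 × 2.478 = 2.478.
Areal scale at 23.2°: h·k = 1.000 × 1.088 = 1.088.
Ratio = 2.478/1.088 ≈ 2.28.

2.28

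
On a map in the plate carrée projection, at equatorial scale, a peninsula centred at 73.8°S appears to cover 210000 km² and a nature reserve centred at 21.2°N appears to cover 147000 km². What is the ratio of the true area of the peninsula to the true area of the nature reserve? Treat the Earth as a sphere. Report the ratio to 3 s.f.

Plate carrée has h = 1 and k = sec φ, giving areal scale sec φ; true area = (apparent area) · cos φ.
True area of peninsula: 210000 × cos(73.8°) = 210000 × 0.2790 = 58590 km².
True area of nature reserve: 147000 × cos(21.2°) = 147000 × 0.9323 = 137100 km².
Ratio = 58590 / 137100 ≈ 0.427.

0.427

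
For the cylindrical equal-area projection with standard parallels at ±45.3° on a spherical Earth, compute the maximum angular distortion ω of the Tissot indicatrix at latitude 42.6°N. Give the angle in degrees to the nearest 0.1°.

5.2°

Cylindrical equal-area (φ₀ = 45.3°): h = cos φ / cos 45.3° along meridians, k = cos 45.3° / cos φ along parallels; h·k = 1.
At 42.6°: h = 1.046, k = 0.9556; principal scales a = 1.046, b = 0.9556.
sin(ω/2) = (a − b)/(a + b) = 0.09092/2.002 = 0.04541, so ω = 2 arcsin(0.04541) ≈ 5.2°.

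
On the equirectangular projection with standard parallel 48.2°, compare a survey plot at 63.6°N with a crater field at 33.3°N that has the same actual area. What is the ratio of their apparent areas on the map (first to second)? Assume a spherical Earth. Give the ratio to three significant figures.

1.88

In the equirectangular projection with standard parallel φ₀ = 48.2° (x = Rλ cos φ₀, y = Rφ), meridians are true-scale (h = 1) and the parallel scale is k = cos φ₀ / cos φ.
Areal scale at 63.6°: h·k = 1.000 × 1.499 = 1.499.
Areal scale at 33.3°: h·k = 1.000 × 0.7975 = 0.7975.
Ratio = 1.499/0.7975 ≈ 1.88.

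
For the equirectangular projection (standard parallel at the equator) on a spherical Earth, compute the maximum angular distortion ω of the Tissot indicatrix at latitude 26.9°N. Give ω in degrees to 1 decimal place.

For the equirectangular projection with φ₀ = 0 (plate carrée), h = 1 along meridians and k = sec φ along parallels.
At 26.9°: h = 1.000, k = 1.121; principal scales a = 1.121, b = 1.000.
sin(ω/2) = (a − b)/(a + b) = 0.1213/2.121 = 0.05720, so ω = 2 arcsin(0.05720) ≈ 6.6°.

6.6°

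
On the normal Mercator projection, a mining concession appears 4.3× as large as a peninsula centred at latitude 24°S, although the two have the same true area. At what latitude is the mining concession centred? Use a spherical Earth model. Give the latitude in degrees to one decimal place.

63.9°

Mercator areal scale is sec²φ, so apparent-area ratio = sec²φ₁ / sec²φ₂ = cos²φ₂ / cos²φ₁.
cos²φ₂ / cos²φ₁ = 4.3  ⇒  cos φ₁ = cos 24° / √4.3 = 0.9135/2.074 = 0.4406.
φ₁ = arccos(0.4406) ≈ 63.9°.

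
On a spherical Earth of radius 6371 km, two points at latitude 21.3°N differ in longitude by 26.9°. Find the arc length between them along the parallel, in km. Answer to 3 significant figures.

Arc length along a parallel = R cos φ · Δλ (with Δλ in radians).
= 6371 × cos 21.3° × (26.9° × π/180) = 6371 × 0.9317 × 0.4695 ≈ 2790 km.

2790 km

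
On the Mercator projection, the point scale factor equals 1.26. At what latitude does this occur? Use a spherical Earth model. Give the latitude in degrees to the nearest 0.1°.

Mercator scale is k = sec φ = 1/cos φ.
1/cos φ = 1.26  ⇒  cos φ = 0.7937  ⇒  φ = arccos(0.7937) ≈ 37.5°.

37.5°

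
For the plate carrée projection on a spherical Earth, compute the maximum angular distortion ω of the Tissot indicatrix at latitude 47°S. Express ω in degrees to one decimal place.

21.8°

For the equirectangular projection with φ₀ = 0 (plate carrée), h = 1 along meridians and k = sec φ along parallels.
At 47°: h = 1.000, k = 1.466; principal scales a = 1.466, b = 1.000.
sin(ω/2) = (a − b)/(a + b) = 0.4663/2.466 = 0.1891, so ω = 2 arcsin(0.1891) ≈ 21.8°.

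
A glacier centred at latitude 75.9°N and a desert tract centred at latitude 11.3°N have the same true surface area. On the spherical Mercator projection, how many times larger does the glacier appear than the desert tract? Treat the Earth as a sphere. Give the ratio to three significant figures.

On Mercator, area is exaggerated by sec²φ = 1/cos²φ.
At 75.9°: sec²(75.9°) = 1/0.2436² = 16.85.
At 11.3°: sec²(11.3°) = 1/0.9806² = 1.040.
Ratio = 16.85/1.040 = cos²(11.3°)/cos²(75.9°) ≈ 16.2.

16.2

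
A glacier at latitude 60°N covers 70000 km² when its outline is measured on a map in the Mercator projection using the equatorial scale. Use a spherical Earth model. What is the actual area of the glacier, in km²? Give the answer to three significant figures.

The Mercator projection is conformal; its linear scale factor is the same in every direction and equals sec φ = 1/cos φ.
Areal scale = k² = sec²φ = 1/cos²(60°) = 1/0.5000² = 4.000.
True area = apparent / (areal scale) = 70000 / 4.000 ≈ 17500 km².

17500 km²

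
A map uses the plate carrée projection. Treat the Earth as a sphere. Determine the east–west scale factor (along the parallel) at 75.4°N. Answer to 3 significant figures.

Plate carrée maps x = Rλ, y = Rφ. The meridian scale is h = 1 and the parallel scale is k = 1/cos φ = sec φ.
k = 1/cos 75.4° = 1/0.2521 = 3.967.

3.97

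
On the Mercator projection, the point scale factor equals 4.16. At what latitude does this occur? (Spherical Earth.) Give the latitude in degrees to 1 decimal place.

Mercator scale is k = sec φ = 1/cos φ.
1/cos φ = 4.16  ⇒  cos φ = 0.2404  ⇒  φ = arccos(0.2404) ≈ 76.1°.

76.1°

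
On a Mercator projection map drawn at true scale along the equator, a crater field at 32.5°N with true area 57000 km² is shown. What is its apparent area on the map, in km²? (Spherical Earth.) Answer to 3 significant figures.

The Mercator projection is conformal; its linear scale factor is the same in every direction and equals sec φ = 1/cos φ.
Areal scale = k² = sec²φ = 1/cos²(32.5°) = 1/0.8434² = 1.406.
Apparent area = 57000 × 1.406 ≈ 80100 km².

80100 km²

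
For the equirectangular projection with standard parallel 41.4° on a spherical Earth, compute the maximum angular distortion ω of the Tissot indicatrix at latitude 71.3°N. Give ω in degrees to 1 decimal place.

47.3°

In the equirectangular projection with standard parallel φ₀ = 41.4° (x = Rλ cos φ₀, y = Rφ), meridians are true-scale (h = 1) and the parallel scale is k = cos φ₀ / cos φ.
At 71.3°: h = 1.000, k = 2.340; principal scales a = 2.340, b = 1.000.
sin(ω/2) = (a − b)/(a + b) = 1.340/3.340 = 0.4011, so ω = 2 arcsin(0.4011) ≈ 47.3°.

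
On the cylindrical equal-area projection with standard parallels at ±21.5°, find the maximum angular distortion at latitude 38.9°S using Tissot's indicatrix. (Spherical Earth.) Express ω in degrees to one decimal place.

20.4°

A cylindrical equal-area projection with standard parallel φ₀ has meridian scale h = cos φ / cos φ₀ and parallel scale k = cos φ₀ / cos φ (so areas are preserved, h·k = 1).
At 38.9°: h = 0.8364, k = 1.196; principal scales a = 1.196, b = 0.8364.
sin(ω/2) = (a − b)/(a + b) = 0.3591/2.032 = 0.1767, so ω = 2 arcsin(0.1767) ≈ 20.4°.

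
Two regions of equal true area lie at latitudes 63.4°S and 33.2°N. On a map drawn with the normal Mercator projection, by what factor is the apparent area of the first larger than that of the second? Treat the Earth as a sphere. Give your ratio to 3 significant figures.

3.49

On Mercator, area is exaggerated by sec²φ = 1/cos²φ.
At 63.4°: sec²(63.4°) = 1/0.4478² = 4.988.
At 33.2°: sec²(33.2°) = 1/0.8368² = 1.428.
Ratio = 4.988/1.428 = cos²(33.2°)/cos²(63.4°) ≈ 3.49.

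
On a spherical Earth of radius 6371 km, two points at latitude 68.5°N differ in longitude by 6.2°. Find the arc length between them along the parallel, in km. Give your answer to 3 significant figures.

Arc length along a parallel = R cos φ · Δλ (with Δλ in radians).
= 6371 × cos 68.5° × (6.2° × π/180) = 6371 × 0.3665 × 0.1082 ≈ 253 km.

253 km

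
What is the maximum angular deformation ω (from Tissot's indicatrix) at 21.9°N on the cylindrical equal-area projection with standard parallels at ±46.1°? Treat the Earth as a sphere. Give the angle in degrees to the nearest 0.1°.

For cylindrical equal-area with standard parallel φ₀, h = cos φ / cos φ₀ and k = cos φ₀ / cos φ, so h·k = 1.
At 21.9°: h = 1.338, k = 0.7473; principal scales a = 1.338, b = 0.7473.
sin(ω/2) = (a − b)/(a + b) = 0.5908/2.085 = 0.2833, so ω = 2 arcsin(0.2833) ≈ 32.9°.

32.9°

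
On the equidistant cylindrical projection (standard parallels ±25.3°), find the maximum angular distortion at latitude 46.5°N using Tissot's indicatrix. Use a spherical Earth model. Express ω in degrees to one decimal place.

In the equirectangular projection with standard parallel φ₀ = 25.3° (x = Rλ cos φ₀, y = Rφ), meridians are true-scale (h = 1) and the parallel scale is k = cos φ₀ / cos φ.
At 46.5°: h = 1.000, k = 1.313; principal scales a = 1.313, b = 1.000.
sin(ω/2) = (a − b)/(a + b) = 0.3134/2.313 = 0.1355, so ω = 2 arcsin(0.1355) ≈ 15.6°.

15.6°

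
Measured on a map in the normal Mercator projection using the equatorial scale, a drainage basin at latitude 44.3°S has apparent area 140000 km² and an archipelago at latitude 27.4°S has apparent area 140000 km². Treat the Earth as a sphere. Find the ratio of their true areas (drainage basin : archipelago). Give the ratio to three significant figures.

0.650

Mercator's areal exaggeration is sec²φ; hence true area = (apparent area) · cos²φ.
True area of drainage basin: 140000 × cos²(44.3°) = 140000 × 0.5122 = 71710 km².
True area of archipelago: 140000 × cos²(27.4°) = 140000 × 0.7882 = 110400 km².
Ratio = 71710 / 110400 ≈ 0.650.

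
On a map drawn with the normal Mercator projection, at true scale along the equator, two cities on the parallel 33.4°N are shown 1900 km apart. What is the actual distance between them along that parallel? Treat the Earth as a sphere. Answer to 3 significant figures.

1590 km

The Mercator projection is conformal; its linear scale factor is the same in every direction and equals sec φ = 1/cos φ.
Along the parallel at 33.4°, map distances are exaggerated by k = sec 33.4° = 1.198.
True distance = 1900 / 1.198 = 1900 × cos 33.4° ≈ 1590 km.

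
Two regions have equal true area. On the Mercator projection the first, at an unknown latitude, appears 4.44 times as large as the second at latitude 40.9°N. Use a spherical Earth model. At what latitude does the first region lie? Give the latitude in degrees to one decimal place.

On Mercator, (apparent₁)/(apparent₂) = sec²φ₁ / sec²φ₂ when true areas are equal.
cos²φ₂ / cos²φ₁ = 4.44  ⇒  cos φ₁ = cos 40.9° / √4.44 = 0.7559/2.107 = 0.3587.
φ₁ = arccos(0.3587) ≈ 69.0°.

69.0°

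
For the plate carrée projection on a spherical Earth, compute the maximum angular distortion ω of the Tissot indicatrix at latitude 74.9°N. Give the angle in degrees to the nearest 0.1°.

Plate carrée maps x = Rλ, y = Rφ. The meridian scale is h = 1 and the parallel scale is k = 1/cos φ = sec φ.
At 74.9°: h = 1.000, k = 3.839; principal scales a = 3.839, b = 1.000.
sin(ω/2) = (a − b)/(a + b) = 2.839/4.839 = 0.5867, so ω = 2 arcsin(0.5867) ≈ 71.8°.

71.8°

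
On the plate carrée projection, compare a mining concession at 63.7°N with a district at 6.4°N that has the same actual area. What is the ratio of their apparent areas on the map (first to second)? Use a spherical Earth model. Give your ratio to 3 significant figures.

2.24

Plate carrée maps x = Rλ, y = Rφ. The meridian scale is h = 1 and the parallel scale is k = 1/cos φ = sec φ.
Areal scale at 63.7°: h·k = 1.000 × 2.257 = 2.257.
Areal scale at 6.4°: h·k = 1.000 × 1.006 = 1.006.
Ratio = 2.257/1.006 ≈ 2.24.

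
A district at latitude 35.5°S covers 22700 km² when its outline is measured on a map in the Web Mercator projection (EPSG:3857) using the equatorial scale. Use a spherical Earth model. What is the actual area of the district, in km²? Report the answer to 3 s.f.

15000 km²

For Mercator, h = k = sec φ (a conformal cylindrical projection has a single point scale, 1/cos φ).
Areal scale = k² = sec²φ = 1/cos²(35.5°) = 1/0.8141² = 1.509.
True area = apparent / (areal scale) = 22700 / 1.509 ≈ 15000 km².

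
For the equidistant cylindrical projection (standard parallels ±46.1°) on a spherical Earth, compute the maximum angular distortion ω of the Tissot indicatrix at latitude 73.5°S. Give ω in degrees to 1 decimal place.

With standard parallel φ₀ = 46.1°, the equirectangular projection gives x = Rλ cos φ₀, y = Rφ, so h = 1 and k = cos 46.1° / cos φ.
At 73.5°: h = 1.000, k = 2.441; principal scales a = 2.441, b = 1.000.
sin(ω/2) = (a − b)/(a + b) = 1.441/3.441 = 0.4188, so ω = 2 arcsin(0.4188) ≈ 49.5°.

49.5°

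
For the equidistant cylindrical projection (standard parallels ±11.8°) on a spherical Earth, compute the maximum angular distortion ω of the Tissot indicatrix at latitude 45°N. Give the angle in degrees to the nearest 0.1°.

18.6°

In the equirectangular projection with standard parallel φ₀ = 11.8° (x = Rλ cos φ₀, y = Rφ), meridians are true-scale (h = 1) and the parallel scale is k = cos φ₀ / cos φ.
At 45°: h = 1.000, k = 1.384; principal scales a = 1.384, b = 1.000.
sin(ω/2) = (a − b)/(a + b) = 0.3843/2.384 = 0.1612, so ω = 2 arcsin(0.1612) ≈ 18.6°.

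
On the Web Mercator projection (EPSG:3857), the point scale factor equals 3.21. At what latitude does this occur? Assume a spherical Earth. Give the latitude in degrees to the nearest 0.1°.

Mercator scale is k = sec φ = 1/cos φ.
1/cos φ = 3.21  ⇒  cos φ = 0.3115  ⇒  φ = arccos(0.3115) ≈ 71.8°.

71.8°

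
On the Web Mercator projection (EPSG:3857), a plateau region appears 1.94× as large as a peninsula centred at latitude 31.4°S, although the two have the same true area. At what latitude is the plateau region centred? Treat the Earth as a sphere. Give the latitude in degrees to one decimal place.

Mercator areal scale is sec²φ, so apparent-area ratio = sec²φ₁ / sec²φ₂ = cos²φ₂ / cos²φ₁.
cos²φ₂ / cos²φ₁ = 1.94  ⇒  cos φ₁ = cos 31.4° / √1.94 = 0.8536/1.393 = 0.6128.
φ₁ = arccos(0.6128) ≈ 52.2°.

52.2°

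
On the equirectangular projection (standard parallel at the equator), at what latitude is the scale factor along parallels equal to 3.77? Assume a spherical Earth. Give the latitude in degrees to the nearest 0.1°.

74.6°

Plate carrée: h = 1, k = sec φ along parallels.
sec φ = 3.77  ⇒  cos φ = 0.2653  ⇒  φ ≈ 74.6°.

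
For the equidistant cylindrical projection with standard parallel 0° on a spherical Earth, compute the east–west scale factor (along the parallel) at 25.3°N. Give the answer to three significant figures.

1.11

For the equirectangular projection with φ₀ = 0 (plate carrée), h = 1 along meridians and k = sec φ along parallels.
k = 1/cos 25.3° = 1/0.9041 = 1.106.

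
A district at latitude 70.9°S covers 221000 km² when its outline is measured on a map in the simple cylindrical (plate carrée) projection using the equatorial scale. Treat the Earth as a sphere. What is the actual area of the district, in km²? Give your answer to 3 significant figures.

72300 km²

Plate carrée maps x = Rλ, y = Rφ. The meridian scale is h = 1 and the parallel scale is k = 1/cos φ = sec φ.
Areal scale = h·k = 1 × sec φ; at 70.9°, h = 1.000, k = 3.056, so h·k = 3.056.
True area = apparent / (areal scale) = 221000 / 3.056 ≈ 72300 km².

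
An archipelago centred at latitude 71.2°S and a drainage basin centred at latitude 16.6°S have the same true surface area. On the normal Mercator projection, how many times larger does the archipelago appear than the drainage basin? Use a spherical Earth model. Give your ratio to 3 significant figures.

On Mercator, area is exaggerated by sec²φ = 1/cos²φ.
At 71.2°: sec²(71.2°) = 1/0.3223² = 9.629.
At 16.6°: sec²(16.6°) = 1/0.9583² = 1.089.
Ratio = 9.629/1.089 = cos²(16.6°)/cos²(71.2°) ≈ 8.84.

8.84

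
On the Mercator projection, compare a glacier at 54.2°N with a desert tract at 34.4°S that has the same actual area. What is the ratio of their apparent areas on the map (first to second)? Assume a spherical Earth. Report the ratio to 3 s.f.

1.99

On Mercator, area is exaggerated by sec²φ = 1/cos²φ.
At 54.2°: sec²(54.2°) = 1/0.5850² = 2.922.
At 34.4°: sec²(34.4°) = 1/0.8251² = 1.469.
Ratio = 2.922/1.469 = cos²(34.4°)/cos²(54.2°) ≈ 1.99.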